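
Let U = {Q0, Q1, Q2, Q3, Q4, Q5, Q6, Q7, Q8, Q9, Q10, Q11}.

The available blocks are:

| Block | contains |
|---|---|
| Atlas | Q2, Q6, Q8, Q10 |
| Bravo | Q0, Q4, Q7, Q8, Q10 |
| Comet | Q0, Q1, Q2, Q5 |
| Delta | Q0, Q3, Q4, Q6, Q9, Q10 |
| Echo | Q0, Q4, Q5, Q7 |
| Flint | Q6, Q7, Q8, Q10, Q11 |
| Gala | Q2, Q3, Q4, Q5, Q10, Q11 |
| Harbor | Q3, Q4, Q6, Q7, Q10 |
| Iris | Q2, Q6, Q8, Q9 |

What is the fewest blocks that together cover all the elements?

3

Take {Comet, Delta, Flint}. Their union is {Q0, Q1, Q2, Q3, Q4, Q5, Q6, Q7, Q8, Q9, Q10, Q11}, which is all 12 elements.
Only Comet contains Q1, so Comet is forced; the remaining 8 elements need at least 2 more blocks (each remaining block adds at most 5) — so at least 3 blocks are needed, and 3 is optimal.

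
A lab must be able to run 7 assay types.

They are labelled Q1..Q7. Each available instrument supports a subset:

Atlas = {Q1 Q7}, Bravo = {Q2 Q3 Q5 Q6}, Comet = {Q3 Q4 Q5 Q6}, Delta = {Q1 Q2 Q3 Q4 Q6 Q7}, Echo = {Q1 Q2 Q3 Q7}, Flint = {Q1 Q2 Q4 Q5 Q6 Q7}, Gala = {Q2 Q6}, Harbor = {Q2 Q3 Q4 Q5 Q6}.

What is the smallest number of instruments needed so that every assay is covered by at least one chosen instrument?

2

Flint and Harbor together: Flint ∪ Harbor = {Q1, Q2, Q3, Q4, Q5, Q6, Q7} — every assay is covered.
No single instrument has all 7 assays (the largest, Delta, has 6), so 2 is optimal.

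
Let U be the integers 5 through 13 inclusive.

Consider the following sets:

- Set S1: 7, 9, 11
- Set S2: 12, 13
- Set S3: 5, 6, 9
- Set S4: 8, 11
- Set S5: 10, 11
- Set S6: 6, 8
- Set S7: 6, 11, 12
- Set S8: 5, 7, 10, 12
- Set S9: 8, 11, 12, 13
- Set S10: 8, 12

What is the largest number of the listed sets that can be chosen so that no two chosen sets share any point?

3

S2, S3, S5 are pairwise disjoint (S2={12,13}; S3={5,6,9}; S5={10,11}).
Every remaining set overlaps one of these, and no 4 of the listed sets are pairwise disjoint, so 3 is the maximum.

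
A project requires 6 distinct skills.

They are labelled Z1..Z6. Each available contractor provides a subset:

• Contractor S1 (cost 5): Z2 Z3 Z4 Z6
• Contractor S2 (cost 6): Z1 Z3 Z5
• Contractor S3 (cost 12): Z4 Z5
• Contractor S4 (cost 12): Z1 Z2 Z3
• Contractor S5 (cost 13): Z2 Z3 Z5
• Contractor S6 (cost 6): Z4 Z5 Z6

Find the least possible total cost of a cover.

11

S1, S2 together cover every skill (S1 ∪ S2 = {Z1, Z2, Z3, Z4, Z5, Z6}); total cost 5 + 6 = 11.
No covering selection has total cost below 11.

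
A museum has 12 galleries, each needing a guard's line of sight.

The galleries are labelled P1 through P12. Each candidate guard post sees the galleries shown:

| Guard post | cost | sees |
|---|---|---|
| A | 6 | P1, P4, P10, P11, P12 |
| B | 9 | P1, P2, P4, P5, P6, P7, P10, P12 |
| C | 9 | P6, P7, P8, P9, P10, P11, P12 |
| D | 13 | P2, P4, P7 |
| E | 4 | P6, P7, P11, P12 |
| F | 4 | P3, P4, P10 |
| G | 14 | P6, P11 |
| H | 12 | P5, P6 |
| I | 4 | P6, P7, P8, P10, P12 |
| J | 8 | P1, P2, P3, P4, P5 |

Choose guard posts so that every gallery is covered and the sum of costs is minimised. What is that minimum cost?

C, J together cover every gallery (C ∪ J = {P1, P2, P3, P4, P5, P6, P7, P8, P9, P10, P11, P12}); total cost 9 + 8 = 17.
The greedy pick I, J, E, C costs 25; no covering selection beats 17.

17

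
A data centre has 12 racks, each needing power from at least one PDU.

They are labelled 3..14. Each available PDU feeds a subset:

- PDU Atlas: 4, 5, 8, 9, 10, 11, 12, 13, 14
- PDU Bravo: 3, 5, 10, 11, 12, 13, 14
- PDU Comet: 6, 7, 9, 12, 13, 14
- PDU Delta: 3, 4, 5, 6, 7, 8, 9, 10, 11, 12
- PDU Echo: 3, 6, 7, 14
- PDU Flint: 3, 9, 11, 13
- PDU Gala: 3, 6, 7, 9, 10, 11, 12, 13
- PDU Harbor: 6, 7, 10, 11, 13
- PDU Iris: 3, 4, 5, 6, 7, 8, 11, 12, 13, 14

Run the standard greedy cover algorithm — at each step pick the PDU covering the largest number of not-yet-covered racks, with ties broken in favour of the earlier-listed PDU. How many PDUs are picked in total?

Greedy: pick Delta (covers 10 new) → pick Atlas (covers 2 new). Total picks: 2.

2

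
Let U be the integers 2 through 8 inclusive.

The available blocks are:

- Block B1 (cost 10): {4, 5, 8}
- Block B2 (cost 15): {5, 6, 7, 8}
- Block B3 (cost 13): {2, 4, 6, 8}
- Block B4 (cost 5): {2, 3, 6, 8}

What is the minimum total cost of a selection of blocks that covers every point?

30

B1, B2, B4 together cover every point (B1 ∪ B2 ∪ B4 = {2, 3, 4, 5, 6, 7, 8}); total cost 10 + 15 + 5 = 30.
No covering selection has total cost below 30.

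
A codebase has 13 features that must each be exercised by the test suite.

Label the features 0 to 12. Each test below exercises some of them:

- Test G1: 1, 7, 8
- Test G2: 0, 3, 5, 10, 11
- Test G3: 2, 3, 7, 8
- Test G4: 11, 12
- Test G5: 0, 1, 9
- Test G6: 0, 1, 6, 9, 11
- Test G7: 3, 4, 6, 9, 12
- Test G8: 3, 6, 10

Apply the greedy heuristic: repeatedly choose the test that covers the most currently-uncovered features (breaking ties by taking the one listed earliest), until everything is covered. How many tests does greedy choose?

Greedy: pick G2 (covers 5 new) → pick G7 (covers 4 new) → pick G1 (covers 3 new) → pick G3 (covers 1 new). Total picks: 4.

4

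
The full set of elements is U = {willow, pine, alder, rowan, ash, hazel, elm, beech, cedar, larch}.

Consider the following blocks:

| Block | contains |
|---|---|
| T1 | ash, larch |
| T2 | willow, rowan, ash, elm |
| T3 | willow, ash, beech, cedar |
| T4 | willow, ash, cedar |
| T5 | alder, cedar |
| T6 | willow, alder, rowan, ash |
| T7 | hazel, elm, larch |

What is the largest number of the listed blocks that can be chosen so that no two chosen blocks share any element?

T4, T7 are pairwise disjoint (T4={willow,ash,cedar}; T7={hazel,elm,larch}).
Every remaining block overlaps one of these, and no 3 of the listed blocks are pairwise disjoint, so 2 is the maximum.

2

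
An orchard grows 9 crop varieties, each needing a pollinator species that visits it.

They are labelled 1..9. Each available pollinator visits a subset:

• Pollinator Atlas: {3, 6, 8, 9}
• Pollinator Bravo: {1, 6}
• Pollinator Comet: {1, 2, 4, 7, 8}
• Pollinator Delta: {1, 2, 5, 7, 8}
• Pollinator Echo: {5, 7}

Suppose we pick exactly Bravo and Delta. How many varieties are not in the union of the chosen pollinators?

Union of Bravo, Delta = {1, 2, 5, 6, 7, 8}.
Not covered: 3, 4, 9 — 3 varieties.

3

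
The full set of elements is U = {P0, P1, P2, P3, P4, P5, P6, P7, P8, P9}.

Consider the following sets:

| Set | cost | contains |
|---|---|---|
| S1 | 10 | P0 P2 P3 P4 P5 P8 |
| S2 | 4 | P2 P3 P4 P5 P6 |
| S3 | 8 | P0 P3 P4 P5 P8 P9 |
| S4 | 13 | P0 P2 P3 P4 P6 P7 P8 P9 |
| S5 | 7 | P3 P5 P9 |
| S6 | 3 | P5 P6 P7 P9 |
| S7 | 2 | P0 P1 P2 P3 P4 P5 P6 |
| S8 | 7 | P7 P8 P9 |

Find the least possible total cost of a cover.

S7, S8 together cover every element (S7 ∪ S8 = {P0, P1, P2, P3, P4, P5, P6, P7, P8, P9}); total cost 2 + 7 = 9.
The greedy pick S7, S6, S8 costs 12; no covering selection beats 9.

9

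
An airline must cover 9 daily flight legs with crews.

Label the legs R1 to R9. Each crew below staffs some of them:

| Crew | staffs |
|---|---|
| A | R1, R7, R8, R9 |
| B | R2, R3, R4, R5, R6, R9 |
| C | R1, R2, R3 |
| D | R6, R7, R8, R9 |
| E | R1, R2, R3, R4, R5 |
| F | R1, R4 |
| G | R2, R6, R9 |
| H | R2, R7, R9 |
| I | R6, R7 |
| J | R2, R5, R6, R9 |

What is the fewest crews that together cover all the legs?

A and B together: A ∪ B = {R1, R2, R3, R4, R5, R6, R7, R8, R9} — every leg is covered.
No single crew has all 9 legs (the largest, B, has 6), so 2 is optimal.

2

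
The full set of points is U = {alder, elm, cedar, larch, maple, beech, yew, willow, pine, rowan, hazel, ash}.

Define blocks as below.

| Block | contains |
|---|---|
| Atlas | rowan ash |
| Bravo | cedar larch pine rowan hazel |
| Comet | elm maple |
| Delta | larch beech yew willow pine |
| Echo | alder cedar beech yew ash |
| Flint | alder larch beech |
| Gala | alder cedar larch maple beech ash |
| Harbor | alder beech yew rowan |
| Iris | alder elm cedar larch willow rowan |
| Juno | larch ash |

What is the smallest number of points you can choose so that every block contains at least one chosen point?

The 4 points {larch, maple, rowan, ash} hit every block.
No choice of 3 points meets every block, so 4 is the minimum.

4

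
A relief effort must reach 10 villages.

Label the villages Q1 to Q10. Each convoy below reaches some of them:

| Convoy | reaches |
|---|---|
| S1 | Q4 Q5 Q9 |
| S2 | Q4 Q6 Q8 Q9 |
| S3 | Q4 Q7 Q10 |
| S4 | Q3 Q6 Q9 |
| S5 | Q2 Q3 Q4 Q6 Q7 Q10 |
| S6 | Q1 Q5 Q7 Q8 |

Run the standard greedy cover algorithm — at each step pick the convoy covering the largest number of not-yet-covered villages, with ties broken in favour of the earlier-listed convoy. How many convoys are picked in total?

3

Greedy: pick S5 (covers 6 new) → pick S6 (covers 3 new) → pick S1 (covers 1 new). Total picks: 3.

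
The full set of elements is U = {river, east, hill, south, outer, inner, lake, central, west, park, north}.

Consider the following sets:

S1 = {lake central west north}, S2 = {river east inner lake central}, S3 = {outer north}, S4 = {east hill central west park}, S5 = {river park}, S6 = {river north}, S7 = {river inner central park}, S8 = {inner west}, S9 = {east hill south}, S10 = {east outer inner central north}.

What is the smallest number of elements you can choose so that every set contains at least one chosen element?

4

The 4 elements {south, inner, park, north} hit every set.
The sets S3, S5, S8, S9 are pairwise disjoint, so any hitting set needs a separate element for each — at least 4. Hence 4 is optimal.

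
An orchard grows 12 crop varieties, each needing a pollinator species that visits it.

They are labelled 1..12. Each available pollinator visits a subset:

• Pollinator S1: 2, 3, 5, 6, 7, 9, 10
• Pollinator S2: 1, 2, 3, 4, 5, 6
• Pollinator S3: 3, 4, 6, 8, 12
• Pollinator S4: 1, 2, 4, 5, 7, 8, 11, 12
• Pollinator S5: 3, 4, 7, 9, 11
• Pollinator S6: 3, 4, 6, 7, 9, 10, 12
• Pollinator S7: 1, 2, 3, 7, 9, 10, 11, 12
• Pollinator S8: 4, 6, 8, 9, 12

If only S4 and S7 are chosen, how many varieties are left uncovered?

1

Union of S4, S7 = {1, 2, 3, 4, 5, 7, 8, 9, 10, 11, 12}.
Not covered: 6 — 1 variety.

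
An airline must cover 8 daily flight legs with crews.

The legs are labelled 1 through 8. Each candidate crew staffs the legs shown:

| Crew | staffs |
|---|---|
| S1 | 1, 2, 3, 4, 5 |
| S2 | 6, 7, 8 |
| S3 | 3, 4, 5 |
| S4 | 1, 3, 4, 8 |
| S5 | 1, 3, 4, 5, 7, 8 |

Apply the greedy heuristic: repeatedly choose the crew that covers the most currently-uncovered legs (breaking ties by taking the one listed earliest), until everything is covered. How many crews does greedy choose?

Greedy: pick S5 (covers 6 new) → pick S1 (covers 1 new) → pick S2 (covers 1 new). Total picks: 3.
(The true minimum cover uses only 2 crews, so greedy is not optimal here.)

3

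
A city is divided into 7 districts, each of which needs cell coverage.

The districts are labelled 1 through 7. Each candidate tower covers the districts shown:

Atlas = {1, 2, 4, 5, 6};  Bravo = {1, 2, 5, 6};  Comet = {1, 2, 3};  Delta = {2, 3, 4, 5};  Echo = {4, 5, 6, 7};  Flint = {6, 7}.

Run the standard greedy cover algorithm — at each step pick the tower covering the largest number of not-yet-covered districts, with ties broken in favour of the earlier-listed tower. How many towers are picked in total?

Greedy: pick Atlas (covers 5 new) → pick Comet (covers 1 new) → pick Echo (covers 1 new). Total picks: 3.
(The true minimum cover uses only 2 towers, so greedy is not optimal here.)

3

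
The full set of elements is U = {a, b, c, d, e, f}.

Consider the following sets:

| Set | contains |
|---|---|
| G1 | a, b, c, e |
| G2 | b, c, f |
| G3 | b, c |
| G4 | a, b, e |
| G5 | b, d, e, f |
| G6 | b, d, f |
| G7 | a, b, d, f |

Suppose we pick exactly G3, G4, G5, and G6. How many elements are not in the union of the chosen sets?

0

Union of G3, G4, G5, G6 = {a, b, c, d, e, f} — that's every element, so 0 are uncovered.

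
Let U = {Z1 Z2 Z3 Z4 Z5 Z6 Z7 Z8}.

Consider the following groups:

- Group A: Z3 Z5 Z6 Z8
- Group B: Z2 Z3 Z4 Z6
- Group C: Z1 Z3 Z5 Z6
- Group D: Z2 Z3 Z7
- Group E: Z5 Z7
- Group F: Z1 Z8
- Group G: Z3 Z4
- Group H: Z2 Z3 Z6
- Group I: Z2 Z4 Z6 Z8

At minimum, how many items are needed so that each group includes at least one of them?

3

The 3 items {Z3, Z5, Z8} hit every group.
The groups B, E, F are pairwise disjoint, so any hitting set needs a separate item for each — at least 3. Hence 3 is optimal.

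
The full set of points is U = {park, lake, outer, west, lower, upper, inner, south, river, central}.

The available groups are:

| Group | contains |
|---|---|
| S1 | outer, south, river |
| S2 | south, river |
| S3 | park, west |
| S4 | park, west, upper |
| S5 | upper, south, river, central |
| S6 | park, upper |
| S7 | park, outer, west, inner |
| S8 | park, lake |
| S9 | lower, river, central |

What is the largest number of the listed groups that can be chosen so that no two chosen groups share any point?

S2, S8 are pairwise disjoint (S2={south,river}; S8={park,lake}).
Every remaining group overlaps one of these, and no 3 of the listed groups are pairwise disjoint, so 2 is the maximum.

2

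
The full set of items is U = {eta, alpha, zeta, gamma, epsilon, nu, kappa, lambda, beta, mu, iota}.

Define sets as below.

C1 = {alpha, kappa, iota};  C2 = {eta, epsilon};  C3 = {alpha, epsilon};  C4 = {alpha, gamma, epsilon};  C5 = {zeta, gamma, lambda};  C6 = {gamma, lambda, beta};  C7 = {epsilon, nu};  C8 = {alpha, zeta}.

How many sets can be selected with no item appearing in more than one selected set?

3

C1, C2, C5 are pairwise disjoint (C1={alpha,kappa,iota}; C2={eta,epsilon}; C5={zeta,gamma,lambda}).
Every remaining set overlaps one of these, and no 4 of the listed sets are pairwise disjoint, so 3 is the maximum.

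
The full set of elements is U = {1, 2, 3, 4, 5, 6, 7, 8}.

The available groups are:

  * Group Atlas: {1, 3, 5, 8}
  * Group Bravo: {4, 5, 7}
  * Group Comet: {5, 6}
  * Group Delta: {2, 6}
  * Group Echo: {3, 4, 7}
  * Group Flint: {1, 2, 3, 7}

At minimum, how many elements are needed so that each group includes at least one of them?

The 3 elements {3, 4, 6} hit every group.
No choice of 2 elements meets every group, so 3 is the minimum.

3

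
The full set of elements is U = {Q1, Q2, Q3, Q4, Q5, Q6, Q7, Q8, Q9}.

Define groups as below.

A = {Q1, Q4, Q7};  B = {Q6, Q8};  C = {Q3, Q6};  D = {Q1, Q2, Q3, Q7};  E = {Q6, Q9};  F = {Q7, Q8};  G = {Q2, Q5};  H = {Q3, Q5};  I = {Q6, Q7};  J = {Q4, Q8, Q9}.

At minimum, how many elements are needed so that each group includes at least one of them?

4

Take T = {Q5, Q6, Q7, Q8}. Each listed group contains at least one of these, so T is a hitting set of size 4.
No choice of 3 elements meets every group, so 4 is the minimum.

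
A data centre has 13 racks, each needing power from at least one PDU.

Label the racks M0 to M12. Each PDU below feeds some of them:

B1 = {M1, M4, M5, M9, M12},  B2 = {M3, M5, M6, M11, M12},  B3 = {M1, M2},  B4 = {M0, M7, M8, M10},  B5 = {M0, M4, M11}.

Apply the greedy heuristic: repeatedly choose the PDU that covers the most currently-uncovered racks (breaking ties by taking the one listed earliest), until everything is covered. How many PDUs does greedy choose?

4

Greedy: pick B1 (covers 5 new) → pick B4 (covers 4 new) → pick B2 (covers 3 new) → pick B3 (covers 1 new). Total picks: 4.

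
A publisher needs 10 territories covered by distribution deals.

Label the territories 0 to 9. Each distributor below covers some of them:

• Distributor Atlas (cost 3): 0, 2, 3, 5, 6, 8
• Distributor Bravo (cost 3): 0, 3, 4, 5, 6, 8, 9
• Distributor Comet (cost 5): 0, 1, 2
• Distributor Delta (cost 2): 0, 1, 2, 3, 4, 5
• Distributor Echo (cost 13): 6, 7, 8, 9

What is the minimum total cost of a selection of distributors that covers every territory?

Delta, Echo together cover every territory (Delta ∪ Echo = {0, 1, 2, 3, 4, 5, 6, 7, 8, 9}); total cost 2 + 13 = 15.
The greedy pick Delta, Bravo, Echo costs 18; no covering selection beats 15.

15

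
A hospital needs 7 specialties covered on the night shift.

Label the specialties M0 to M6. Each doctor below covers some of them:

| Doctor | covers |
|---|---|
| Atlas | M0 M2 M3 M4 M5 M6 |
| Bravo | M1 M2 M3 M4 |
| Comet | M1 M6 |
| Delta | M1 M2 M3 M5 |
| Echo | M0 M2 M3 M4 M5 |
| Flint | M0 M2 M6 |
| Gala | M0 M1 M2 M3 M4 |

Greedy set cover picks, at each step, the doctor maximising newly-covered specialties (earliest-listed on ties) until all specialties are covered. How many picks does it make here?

2

Greedy: pick Atlas (covers 6 new) → pick Bravo (covers 1 new). Total picks: 2.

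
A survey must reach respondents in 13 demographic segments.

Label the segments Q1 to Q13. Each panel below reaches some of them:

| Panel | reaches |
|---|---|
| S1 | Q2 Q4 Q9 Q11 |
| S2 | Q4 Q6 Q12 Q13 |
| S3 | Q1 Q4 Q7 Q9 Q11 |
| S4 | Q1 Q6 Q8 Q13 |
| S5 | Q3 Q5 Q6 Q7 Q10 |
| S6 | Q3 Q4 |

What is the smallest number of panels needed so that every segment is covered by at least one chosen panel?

4

Take {S1, S2, S4, S5}. Their union is {Q1, Q2, Q3, Q4, Q5, Q6, Q7, Q8, Q9, Q10, Q11, Q12, Q13}, which is all 13 segments.
Only S4 contains Q8, so S4 is forced; the remaining 9 segments need at least 3 more panels (each remaining panel adds at most 4) — so at least 4 panels are needed, and 4 is optimal.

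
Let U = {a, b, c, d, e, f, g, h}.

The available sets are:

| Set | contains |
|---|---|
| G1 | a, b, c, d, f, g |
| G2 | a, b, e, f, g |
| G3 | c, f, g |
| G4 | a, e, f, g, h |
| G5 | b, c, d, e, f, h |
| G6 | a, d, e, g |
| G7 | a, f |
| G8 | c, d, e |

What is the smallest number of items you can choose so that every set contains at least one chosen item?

2

Take T = {e, f}. Each listed set contains at least one of these, so T is a hitting set of size 2.
The sets G7, G8 are pairwise disjoint, so any hitting set needs a separate item for each — at least 2. Hence 2 is optimal.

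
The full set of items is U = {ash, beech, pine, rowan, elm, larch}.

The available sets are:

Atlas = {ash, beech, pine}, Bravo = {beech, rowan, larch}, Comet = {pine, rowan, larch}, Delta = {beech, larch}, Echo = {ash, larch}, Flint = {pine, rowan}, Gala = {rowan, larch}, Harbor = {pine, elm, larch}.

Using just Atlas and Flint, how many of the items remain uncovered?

2

Union of Atlas, Flint = {ash, beech, pine, rowan}.
Not covered: elm, larch — 2 items.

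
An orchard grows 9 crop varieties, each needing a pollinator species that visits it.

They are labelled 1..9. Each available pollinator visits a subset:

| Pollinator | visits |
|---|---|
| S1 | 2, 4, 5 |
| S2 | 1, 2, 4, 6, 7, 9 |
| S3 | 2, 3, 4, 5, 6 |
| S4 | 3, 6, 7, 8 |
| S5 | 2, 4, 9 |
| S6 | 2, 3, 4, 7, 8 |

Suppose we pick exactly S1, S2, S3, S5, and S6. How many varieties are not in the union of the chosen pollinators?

0

Union of S1, S2, S3, S5, S6 = {1, 2, 3, 4, 5, 6, 7, 8, 9} — that's every variety, so 0 are uncovered.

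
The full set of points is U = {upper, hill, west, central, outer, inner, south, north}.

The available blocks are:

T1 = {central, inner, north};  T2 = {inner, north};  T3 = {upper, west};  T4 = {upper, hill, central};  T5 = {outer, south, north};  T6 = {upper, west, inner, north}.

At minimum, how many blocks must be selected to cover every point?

T4, T5, and T6 cover everything between them: the union {upper, hill, west, central, outer, inner, south, north} is all of U.
Only T4 contains hill, so T4 is forced; the remaining 5 points need at least 2 more blocks (each remaining block adds at most 3) — so at least 3 blocks are needed, and 3 is optimal.

3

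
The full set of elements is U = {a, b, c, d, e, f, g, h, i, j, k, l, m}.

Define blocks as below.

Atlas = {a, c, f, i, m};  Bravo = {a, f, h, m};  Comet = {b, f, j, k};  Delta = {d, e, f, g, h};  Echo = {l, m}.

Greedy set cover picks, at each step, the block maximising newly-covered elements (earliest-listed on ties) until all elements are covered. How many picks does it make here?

Greedy: pick Atlas (covers 5 new) → pick Delta (covers 4 new) → pick Comet (covers 3 new) → pick Echo (covers 1 new). Total picks: 4.

4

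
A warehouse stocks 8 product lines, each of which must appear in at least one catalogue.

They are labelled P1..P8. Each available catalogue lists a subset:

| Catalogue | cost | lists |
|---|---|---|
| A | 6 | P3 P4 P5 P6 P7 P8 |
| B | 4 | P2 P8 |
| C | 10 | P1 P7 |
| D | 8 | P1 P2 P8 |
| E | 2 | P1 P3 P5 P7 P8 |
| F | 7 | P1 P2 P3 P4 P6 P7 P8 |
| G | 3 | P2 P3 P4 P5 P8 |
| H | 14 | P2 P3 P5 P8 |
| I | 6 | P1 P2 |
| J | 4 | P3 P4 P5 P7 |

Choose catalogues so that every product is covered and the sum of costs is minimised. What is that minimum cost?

9

E, F together cover every product (E ∪ F = {P1, P2, P3, P4, P5, P6, P7, P8}); total cost 2 + 7 = 9.
The greedy pick E, G, A costs 11; no covering selection beats 9.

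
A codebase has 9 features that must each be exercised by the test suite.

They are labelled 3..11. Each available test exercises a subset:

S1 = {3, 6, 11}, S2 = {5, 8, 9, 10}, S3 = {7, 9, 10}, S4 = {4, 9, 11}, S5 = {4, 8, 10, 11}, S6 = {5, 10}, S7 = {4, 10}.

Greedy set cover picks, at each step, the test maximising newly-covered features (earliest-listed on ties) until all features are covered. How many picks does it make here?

4

Greedy: pick S2 (covers 4 new) → pick S1 (covers 3 new) → pick S3 (covers 1 new) → pick S4 (covers 1 new). Total picks: 4.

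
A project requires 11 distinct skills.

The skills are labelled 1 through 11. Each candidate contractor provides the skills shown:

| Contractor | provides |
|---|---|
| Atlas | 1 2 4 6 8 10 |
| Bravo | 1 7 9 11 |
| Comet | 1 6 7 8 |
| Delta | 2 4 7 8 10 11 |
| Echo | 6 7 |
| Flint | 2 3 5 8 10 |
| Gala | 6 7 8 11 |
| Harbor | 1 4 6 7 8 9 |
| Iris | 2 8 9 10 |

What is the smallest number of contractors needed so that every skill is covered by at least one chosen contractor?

3

Take {Atlas, Bravo, Flint}. Their union is {1, 2, 3, 4, 5, 6, 7, 8, 9, 10, 11}, which is all 11 skills.
Only Flint contains 3, so Flint is forced; the remaining 6 skills need at least 2 more contractors (each remaining contractor adds at most 5) — so at least 3 contractors are needed, and 3 is optimal.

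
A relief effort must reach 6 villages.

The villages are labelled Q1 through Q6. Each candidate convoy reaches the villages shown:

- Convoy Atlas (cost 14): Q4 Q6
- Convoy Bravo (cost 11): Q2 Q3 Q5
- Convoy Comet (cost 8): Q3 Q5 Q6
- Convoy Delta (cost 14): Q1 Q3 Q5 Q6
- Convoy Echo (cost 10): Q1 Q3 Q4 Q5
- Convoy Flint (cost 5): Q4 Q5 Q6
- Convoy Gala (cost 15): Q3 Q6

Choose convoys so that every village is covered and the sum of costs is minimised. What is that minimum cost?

26

Bravo, Echo, Flint together cover every village (Bravo ∪ Echo ∪ Flint = {Q1, Q2, Q3, Q4, Q5, Q6}); total cost 11 + 10 + 5 = 26.
No covering selection has total cost below 26.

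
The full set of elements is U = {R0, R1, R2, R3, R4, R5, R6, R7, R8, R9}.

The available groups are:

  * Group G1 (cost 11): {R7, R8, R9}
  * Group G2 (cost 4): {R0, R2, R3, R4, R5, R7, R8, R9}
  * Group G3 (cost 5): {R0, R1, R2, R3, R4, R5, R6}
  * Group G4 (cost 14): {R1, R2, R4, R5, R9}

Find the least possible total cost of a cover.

G2, G3 together cover every element (G2 ∪ G3 = {R0, R1, R2, R3, R4, R5, R6, R7, R8, R9}); total cost 4 + 5 = 9.
No covering selection has total cost below 9.

9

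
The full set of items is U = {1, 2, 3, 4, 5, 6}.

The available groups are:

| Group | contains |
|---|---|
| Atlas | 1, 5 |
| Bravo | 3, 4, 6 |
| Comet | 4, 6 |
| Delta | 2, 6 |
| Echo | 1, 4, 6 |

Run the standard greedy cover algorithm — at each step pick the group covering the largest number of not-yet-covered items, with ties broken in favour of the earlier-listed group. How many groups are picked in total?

Greedy: pick Bravo (covers 3 new) → pick Atlas (covers 2 new) → pick Delta (covers 1 new). Total picks: 3.

3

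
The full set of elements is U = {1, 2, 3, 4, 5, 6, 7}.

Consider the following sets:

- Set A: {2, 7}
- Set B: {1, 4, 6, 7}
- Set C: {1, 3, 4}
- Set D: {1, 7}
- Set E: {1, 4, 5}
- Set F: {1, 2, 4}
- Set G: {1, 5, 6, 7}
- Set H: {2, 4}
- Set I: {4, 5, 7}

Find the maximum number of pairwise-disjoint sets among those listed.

A, E are pairwise disjoint (A={2,7}; E={1,4,5}).
Every remaining set overlaps one of these, and no 3 of the listed sets are pairwise disjoint, so 2 is the maximum.

2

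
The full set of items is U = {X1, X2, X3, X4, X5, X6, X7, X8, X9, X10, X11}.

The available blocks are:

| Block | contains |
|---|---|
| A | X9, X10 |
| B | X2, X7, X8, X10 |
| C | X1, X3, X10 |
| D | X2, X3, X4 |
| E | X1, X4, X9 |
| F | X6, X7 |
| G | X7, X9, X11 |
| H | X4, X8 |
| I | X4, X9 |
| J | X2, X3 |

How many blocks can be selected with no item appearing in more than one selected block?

A, F, H, J are pairwise disjoint (A={X9,X10}; F={X6,X7}; H={X4,X8}; J={X2,X3}).
Every remaining block overlaps one of these, and no 5 of the listed blocks are pairwise disjoint, so 4 is the maximum.

4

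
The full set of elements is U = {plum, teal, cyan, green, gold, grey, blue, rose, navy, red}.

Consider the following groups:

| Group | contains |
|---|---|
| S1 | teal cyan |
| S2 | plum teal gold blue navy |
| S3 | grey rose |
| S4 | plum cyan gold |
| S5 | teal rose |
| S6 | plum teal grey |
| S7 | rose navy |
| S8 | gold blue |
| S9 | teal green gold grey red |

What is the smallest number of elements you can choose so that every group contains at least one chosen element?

Take H = {teal, gold, rose}. Each listed group contains at least one of these, so H is a hitting set of size 3.
The groups S1, S3, S8 are pairwise disjoint, so any hitting set needs a separate element for each — at least 3. Hence 3 is optimal.

3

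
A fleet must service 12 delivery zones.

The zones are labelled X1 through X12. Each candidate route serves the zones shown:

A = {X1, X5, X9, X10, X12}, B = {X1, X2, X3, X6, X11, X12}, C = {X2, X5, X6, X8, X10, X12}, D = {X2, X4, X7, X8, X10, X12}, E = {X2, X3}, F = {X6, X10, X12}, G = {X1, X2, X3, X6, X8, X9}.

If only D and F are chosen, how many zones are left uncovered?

5

Union of D, F = {X2, X4, X6, X7, X8, X10, X12}.
Not covered: X1, X3, X5, X9, X11 — 5 zones.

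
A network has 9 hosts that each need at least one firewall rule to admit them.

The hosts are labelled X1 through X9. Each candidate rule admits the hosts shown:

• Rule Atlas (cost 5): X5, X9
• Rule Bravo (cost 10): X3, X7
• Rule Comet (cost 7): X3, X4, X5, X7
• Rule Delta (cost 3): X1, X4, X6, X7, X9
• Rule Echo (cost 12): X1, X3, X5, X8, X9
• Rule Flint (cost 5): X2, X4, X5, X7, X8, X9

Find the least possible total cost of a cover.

15

Comet, Delta, Flint together cover every host (Comet ∪ Delta ∪ Flint = {X1, X2, X3, X4, X5, X6, X7, X8, X9}); total cost 7 + 3 + 5 = 15.
No covering selection has total cost below 15.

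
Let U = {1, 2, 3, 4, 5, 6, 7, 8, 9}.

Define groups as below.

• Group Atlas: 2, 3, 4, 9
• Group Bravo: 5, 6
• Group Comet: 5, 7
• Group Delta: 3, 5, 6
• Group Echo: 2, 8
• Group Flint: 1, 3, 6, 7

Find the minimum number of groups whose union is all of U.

Atlas, Delta, Echo, and Flint cover everything between them: the union {1, 2, 3, 4, 5, 6, 7, 8, 9} is all of U.
No 3 of the 6 groups cover everything (all 20 combinations miss at least one element), so 4 is optimal.

4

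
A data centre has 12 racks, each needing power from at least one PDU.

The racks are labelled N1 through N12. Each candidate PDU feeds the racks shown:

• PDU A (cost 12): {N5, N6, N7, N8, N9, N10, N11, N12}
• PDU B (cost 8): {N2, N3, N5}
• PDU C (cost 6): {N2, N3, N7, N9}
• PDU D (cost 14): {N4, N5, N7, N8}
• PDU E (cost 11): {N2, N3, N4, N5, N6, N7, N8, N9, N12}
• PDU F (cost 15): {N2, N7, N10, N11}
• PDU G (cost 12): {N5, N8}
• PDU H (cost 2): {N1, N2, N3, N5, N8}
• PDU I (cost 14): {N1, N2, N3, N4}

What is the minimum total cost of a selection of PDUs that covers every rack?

A, E, H together cover every rack (A ∪ E ∪ H = {N1, N2, N3, N4, N5, N6, N7, N8, N9, N10, N11, N12}); total cost 12 + 11 + 2 = 25.
No covering selection has total cost below 25.

25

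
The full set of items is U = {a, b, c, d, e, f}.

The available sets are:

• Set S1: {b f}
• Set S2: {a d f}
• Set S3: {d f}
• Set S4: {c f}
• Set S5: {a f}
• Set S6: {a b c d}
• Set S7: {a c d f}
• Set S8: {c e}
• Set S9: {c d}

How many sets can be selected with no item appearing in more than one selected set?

2

S3, S8 are pairwise disjoint (S3={d,f}; S8={c,e}).
Every remaining set overlaps one of these, and no 3 of the listed sets are pairwise disjoint, so 2 is the maximum.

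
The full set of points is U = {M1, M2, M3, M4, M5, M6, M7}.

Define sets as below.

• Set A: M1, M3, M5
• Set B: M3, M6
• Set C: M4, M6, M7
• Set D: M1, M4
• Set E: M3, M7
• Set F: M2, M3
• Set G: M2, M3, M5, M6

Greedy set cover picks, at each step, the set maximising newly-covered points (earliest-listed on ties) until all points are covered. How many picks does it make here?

Greedy: pick G (covers 4 new) → pick C (covers 2 new) → pick A (covers 1 new). Total picks: 3.

3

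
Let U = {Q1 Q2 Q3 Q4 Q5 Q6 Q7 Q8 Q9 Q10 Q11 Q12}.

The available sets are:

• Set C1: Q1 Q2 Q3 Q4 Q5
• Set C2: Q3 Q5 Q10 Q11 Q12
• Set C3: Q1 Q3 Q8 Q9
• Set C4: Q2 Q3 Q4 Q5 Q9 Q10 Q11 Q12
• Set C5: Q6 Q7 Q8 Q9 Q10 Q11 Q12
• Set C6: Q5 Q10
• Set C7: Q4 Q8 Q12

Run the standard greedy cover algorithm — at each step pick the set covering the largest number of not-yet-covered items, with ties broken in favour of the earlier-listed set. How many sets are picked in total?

3

Greedy: pick C4 (covers 8 new) → pick C5 (covers 3 new) → pick C1 (covers 1 new). Total picks: 3.
(The true minimum cover uses only 2 sets, so greedy is not optimal here.)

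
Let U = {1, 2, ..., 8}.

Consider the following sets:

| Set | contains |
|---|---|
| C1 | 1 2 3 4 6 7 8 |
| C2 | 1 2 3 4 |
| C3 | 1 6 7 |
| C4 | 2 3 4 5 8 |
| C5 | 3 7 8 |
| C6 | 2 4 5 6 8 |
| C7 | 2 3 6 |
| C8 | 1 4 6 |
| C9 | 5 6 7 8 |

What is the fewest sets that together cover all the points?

C1 and C4 cover everything between them: the union {1, 2, 3, 4, 5, 6, 7, 8} is all of U.
No single set has all 8 points (the largest, C1, has 7), so 2 is optimal.

2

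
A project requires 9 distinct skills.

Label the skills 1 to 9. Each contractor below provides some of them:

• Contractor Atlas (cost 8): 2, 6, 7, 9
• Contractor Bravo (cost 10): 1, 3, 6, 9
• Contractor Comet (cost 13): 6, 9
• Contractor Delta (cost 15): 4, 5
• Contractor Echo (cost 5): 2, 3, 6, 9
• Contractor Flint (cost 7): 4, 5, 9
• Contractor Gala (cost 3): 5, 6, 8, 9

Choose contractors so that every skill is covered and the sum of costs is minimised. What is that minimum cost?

Atlas, Bravo, Flint, Gala together cover every skill (Atlas ∪ Bravo ∪ Flint ∪ Gala = {1, 2, 3, 4, 5, 6, 7, 8, 9}); total cost 8 + 10 + 7 + 3 = 28.
The greedy pick Gala, Echo, Flint, Atlas, Bravo costs 33; no covering selection beats 28.

28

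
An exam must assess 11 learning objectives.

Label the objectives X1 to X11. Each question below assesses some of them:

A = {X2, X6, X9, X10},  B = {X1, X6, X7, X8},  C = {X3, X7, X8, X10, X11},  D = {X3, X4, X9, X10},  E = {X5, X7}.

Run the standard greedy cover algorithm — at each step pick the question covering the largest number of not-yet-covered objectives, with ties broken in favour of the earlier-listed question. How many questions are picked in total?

5

Greedy: pick C (covers 5 new) → pick A (covers 3 new) → pick B (covers 1 new) → pick D (covers 1 new) → pick E (covers 1 new). Total picks: 5.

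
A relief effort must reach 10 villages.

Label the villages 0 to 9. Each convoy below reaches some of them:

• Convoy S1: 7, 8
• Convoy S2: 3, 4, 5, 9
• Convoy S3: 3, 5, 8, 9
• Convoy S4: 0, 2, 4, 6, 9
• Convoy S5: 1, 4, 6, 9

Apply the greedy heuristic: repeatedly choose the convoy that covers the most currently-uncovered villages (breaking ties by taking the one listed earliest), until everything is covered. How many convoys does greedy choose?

4

Greedy: pick S4 (covers 5 new) → pick S3 (covers 3 new) → pick S1 (covers 1 new) → pick S5 (covers 1 new). Total picks: 4.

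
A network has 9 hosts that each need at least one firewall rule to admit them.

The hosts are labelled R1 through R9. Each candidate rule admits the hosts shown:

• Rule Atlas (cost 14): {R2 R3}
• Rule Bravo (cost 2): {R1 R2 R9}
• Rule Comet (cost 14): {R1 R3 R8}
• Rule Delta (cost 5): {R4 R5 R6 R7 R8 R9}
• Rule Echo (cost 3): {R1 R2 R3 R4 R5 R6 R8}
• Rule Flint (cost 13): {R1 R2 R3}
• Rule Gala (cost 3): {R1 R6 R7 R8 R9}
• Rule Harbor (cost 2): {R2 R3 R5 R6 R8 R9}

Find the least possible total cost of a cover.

Echo, Gala together cover every host (Echo ∪ Gala = {R1, R2, R3, R4, R5, R6, R7, R8, R9}); total cost 3 + 3 = 6.
The greedy pick Harbor, Echo, Gala costs 8; no covering selection beats 6.

6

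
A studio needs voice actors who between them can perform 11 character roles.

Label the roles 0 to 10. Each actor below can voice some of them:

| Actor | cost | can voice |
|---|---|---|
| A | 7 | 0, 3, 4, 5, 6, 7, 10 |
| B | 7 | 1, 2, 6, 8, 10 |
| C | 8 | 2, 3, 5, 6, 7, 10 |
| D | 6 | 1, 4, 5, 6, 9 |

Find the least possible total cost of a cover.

20

A, B, D together cover every role (A ∪ B ∪ D = {0, 1, 2, 3, 4, 5, 6, 7, 8, 9, 10}); total cost 7 + 7 + 6 = 20.
No covering selection has total cost below 20.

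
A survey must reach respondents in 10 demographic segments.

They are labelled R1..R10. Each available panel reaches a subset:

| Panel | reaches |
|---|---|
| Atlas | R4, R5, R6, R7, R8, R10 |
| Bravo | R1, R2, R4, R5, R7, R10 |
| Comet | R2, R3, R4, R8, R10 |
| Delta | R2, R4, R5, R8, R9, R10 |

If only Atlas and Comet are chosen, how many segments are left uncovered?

Union of Atlas, Comet = {R2, R3, R4, R5, R6, R7, R8, R10}.
Not covered: R1, R9 — 2 segments.

2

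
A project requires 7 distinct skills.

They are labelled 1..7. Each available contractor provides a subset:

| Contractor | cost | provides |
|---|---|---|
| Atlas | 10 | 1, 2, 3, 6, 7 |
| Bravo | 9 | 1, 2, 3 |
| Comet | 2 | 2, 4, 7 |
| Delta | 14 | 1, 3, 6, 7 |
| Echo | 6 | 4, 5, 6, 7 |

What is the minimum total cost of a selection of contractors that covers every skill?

15

Bravo, Echo together cover every skill (Bravo ∪ Echo = {1, 2, 3, 4, 5, 6, 7}); total cost 9 + 6 = 15.
The greedy pick Comet, Echo, Bravo costs 17; no covering selection beats 15.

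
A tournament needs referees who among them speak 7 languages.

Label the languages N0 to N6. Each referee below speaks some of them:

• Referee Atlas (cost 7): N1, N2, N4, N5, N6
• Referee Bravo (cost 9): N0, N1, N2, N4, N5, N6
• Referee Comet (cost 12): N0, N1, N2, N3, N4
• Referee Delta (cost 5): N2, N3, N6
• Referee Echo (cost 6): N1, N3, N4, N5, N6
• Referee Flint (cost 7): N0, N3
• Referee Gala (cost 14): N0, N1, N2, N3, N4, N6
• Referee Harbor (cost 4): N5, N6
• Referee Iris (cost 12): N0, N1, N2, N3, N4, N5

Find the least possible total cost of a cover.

14

Atlas, Flint together cover every language (Atlas ∪ Flint = {N0, N1, N2, N3, N4, N5, N6}); total cost 7 + 7 = 14.
The greedy pick Echo, Bravo costs 15; no covering selection beats 14.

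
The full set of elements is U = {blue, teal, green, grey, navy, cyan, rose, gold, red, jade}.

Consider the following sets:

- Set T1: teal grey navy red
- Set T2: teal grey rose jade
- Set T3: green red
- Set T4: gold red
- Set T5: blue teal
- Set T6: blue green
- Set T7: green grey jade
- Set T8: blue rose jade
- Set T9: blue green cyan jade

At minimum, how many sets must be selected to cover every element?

T1, T2, T4, and T9 cover everything between them: the union {blue, teal, green, grey, navy, cyan, rose, gold, red, jade} is all of U.
No 3 of the 9 sets cover everything (all 84 combinations miss at least one element), so 4 is optimal.

4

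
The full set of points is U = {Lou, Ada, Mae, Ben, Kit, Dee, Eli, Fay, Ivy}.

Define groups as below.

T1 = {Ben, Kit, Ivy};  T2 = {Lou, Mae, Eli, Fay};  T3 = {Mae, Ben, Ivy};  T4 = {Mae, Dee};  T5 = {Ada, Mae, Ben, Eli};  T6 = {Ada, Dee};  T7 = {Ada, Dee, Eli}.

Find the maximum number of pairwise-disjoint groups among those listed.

3

T1, T2, T6 are pairwise disjoint (T1={Ben,Kit,Ivy}; T2={Lou,Mae,Eli,Fay}; T6={Ada,Dee}).
Every remaining group overlaps one of these, and no 4 of the listed groups are pairwise disjoint, so 3 is the maximum.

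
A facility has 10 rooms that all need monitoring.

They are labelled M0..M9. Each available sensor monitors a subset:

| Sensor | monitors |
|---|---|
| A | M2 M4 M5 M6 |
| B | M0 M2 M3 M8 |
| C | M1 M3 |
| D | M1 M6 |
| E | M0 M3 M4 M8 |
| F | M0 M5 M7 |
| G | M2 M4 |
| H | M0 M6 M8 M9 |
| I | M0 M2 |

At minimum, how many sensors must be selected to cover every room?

4

Take {C, F, G, H}. Their union is {M0, M1, M2, M3, M4, M5, M6, M7, M8, M9}, which is all 10 rooms.
Only F contains M7, so F is forced; the remaining 7 rooms need at least 3 more sensors (each remaining sensor adds at most 3) — so at least 4 sensors are needed, and 4 is optimal.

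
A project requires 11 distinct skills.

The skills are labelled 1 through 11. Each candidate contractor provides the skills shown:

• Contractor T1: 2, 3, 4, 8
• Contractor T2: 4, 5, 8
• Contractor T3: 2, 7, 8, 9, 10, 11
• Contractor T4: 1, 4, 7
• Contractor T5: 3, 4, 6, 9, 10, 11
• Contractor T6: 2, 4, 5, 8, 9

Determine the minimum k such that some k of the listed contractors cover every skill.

Take {T4, T5, T6}. Their union is {1, 2, 3, 4, 5, 6, 7, 8, 9, 10, 11}, which is all 11 skills.
Only T4 contains 1, so T4 is forced; the remaining 8 skills need at least 2 more contractors (each remaining contractor adds at most 5) — so at least 3 contractors are needed, and 3 is optimal.

3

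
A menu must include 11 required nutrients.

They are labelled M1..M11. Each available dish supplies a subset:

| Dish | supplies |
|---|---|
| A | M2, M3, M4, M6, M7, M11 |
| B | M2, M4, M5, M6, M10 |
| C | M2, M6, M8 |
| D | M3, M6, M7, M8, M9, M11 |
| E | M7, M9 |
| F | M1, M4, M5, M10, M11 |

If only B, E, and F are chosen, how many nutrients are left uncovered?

2

Union of B, E, F = {M1, M2, M4, M5, M6, M7, M9, M10, M11}.
Not covered: M3, M8 — 2 nutrients.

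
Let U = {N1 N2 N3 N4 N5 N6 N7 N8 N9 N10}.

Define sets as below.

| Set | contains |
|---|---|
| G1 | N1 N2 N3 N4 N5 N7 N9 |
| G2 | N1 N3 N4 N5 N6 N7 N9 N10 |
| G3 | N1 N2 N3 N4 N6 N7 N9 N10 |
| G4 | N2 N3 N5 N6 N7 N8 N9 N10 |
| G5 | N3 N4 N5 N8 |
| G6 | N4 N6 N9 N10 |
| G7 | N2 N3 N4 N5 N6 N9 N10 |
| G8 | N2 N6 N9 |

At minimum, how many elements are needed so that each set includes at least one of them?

The 2 elements {N8, N9} hit every set.
The sets G5, G8 are pairwise disjoint, so any hitting set needs a separate element for each — at least 2. Hence 2 is optimal.

2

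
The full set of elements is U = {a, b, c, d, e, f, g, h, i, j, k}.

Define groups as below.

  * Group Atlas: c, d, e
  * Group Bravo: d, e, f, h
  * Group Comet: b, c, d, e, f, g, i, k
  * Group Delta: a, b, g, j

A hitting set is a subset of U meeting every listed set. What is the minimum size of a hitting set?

T = {d, j} meets every group (each contains at least one member of T), and |T| = 2.
The groups Bravo, Delta are pairwise disjoint, so any hitting set needs a separate element for each — at least 2. Hence 2 is optimal.

2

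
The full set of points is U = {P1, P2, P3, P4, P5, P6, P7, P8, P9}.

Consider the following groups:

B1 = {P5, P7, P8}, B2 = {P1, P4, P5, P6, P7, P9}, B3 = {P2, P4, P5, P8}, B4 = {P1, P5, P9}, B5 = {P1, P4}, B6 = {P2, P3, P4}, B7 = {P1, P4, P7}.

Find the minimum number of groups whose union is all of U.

Take {B2, B3, B6}. Their union is {P1, P2, P3, P4, P5, P6, P7, P8, P9}, which is all 9 points.
Only B6 contains P3, so B6 is forced; the remaining 6 points need at least 2 more groups (each remaining group adds at most 5) — so at least 3 groups are needed, and 3 is optimal.

3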